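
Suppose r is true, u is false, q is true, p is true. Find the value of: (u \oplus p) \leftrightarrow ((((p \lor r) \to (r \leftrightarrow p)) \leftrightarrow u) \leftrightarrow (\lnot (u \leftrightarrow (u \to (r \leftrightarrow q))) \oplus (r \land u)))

u \oplus p = \text{False} \oplus \text{True} = \text{True}
p \lor r = \text{True} \lor \text{True} = \text{True}
r \leftrightarrow p = \text{True} \leftrightarrow \text{True} = \text{True}
(p \lor r) \to (r \leftrightarrow p) = \text{True} \to \text{True} = \text{True}
((p \lor r) \to (r \leftrightarrow p)) \leftrightarrow u = \text{True} \leftrightarrow \text{False} = \text{False}
r \leftrightarrow q = \text{True} \leftrightarrow \text{True} = \text{True}
u \to (r \leftrightarrow q) = \text{False} \to \text{True} = \text{True}
u \leftrightarrow (u \to (r \leftrightarrow q)) = \text{False} \leftrightarrow \text{True} = \text{False}
\lnot (u \leftrightarrow (u \to (r \leftrightarrow q))) = \lnot \text{False} = \text{True}
r \land u = \text{True} \land \text{False} = \text{False}
\lnot (u \leftrightarrow (u \to (r \leftrightarrow q))) \oplus (r \land u) = \text{True} \oplus \text{False} = \text{True}
(((p \lor r) \to (r \leftrightarrow p)) \leftrightarrow u) \leftrightarrow (\lnot (u \leftrightarrow (u \to (r \leftrightarrow q))) \oplus (r \land u)) = \text{False} \leftrightarrow \text{True} = \text{False}
(u \oplus p) \leftrightarrow ((((p \lor r) \to (r \leftrightarrow p)) \leftrightarrow u) \leftrightarrow (\lnot (u \leftrightarrow (u \to (r \leftrightarrow q))) \oplus (r \land u))) = \text{True} \leftrightarrow \text{False} = \text{False}

\text{False}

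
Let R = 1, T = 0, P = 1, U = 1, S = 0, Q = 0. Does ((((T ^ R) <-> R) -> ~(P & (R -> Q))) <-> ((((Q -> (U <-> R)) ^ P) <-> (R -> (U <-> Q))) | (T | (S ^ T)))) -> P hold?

1

Substituting R=1, T=0, P=1, U=1, S=0, Q=0:
T ^ R = 0 ^ 1 = 1
(T ^ R) <-> R = 1 <-> 1 = 1
R -> Q = 1 -> 0 = 0
P & (R -> Q) = 1 & 0 = 0
~(P & (R -> Q)) = ~0 = 1
((T ^ R) <-> R) -> ~(P & (R -> Q)) = 1 -> 1 = 1
U <-> R = 1 <-> 1 = 1
Q -> (U <-> R) = 0 -> 1 = 1
(Q -> (U <-> R)) ^ P = 1 ^ 1 = 0
U <-> Q = 1 <-> 0 = 0
R -> (U <-> Q) = 1 -> 0 = 0
((Q -> (U <-> R)) ^ P) <-> (R -> (U <-> Q)) = 0 <-> 0 = 1
S ^ T = 0 ^ 0 = 0
T | (S ^ T) = 0 | 0 = 0
(((Q -> (U <-> R)) ^ P) <-> (R -> (U <-> Q))) | (T | (S ^ T)) = 1 | 0 = 1
(((T ^ R) <-> R) -> ~(P & (R -> Q))) <-> ((((Q -> (U <-> R)) ^ P) <-> (R -> (U <-> Q))) | (T | (S ^ T))) = 1 <-> 1 = 1
((((T ^ R) <-> R) -> ~(P & (R -> Q))) <-> ((((Q -> (U <-> R)) ^ P) <-> (R -> (U <-> Q))) | (T | (S ^ T)))) -> P = 1 -> 1 = 1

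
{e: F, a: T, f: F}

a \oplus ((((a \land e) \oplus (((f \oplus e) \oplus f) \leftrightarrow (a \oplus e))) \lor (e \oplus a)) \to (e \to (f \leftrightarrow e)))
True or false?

F

Substituting e=F, a=T, f=F:
a \land e = T \land F = F
f \oplus e = F \oplus F = F
(f \oplus e) \oplus f = F \oplus F = F
a \oplus e = T \oplus F = T
((f \oplus e) \oplus f) \leftrightarrow (a \oplus e) = F \leftrightarrow T = F
(a \land e) \oplus (((f \oplus e) \oplus f) \leftrightarrow (a \oplus e)) = F \oplus F = F
e \oplus a = F \oplus T = T
((a \land e) \oplus (((f \oplus e) \oplus f) \leftrightarrow (a \oplus e))) \lor (e \oplus a) = F \lor T = T
f \leftrightarrow e = F \leftrightarrow F = T
e \to (f \leftrightarrow e) = F \to T = T
(((a \land e) \oplus (((f \oplus e) \oplus f) \leftrightarrow (a \oplus e))) \lor (e \oplus a)) \to (e \to (f \leftrightarrow e)) = T \to T = T
a \oplus ((((a \land e) \oplus (((f \oplus e) \oplus f) \leftrightarrow (a \oplus e))) \lor (e \oplus a)) \to (e \to (f \leftrightarrow e))) = T \oplus T = F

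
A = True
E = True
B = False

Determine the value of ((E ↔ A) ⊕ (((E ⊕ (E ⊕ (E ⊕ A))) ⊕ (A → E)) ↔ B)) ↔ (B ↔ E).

E ↔ A = True ↔ True = True
E ⊕ A = True ⊕ True = False
E ⊕ (E ⊕ A) = True ⊕ False = True
E ⊕ (E ⊕ (E ⊕ A)) = True ⊕ True = False
A → E = True → True = True
(E ⊕ (E ⊕ (E ⊕ A))) ⊕ (A → E) = False ⊕ True = True
((E ⊕ (E ⊕ (E ⊕ A))) ⊕ (A → E)) ↔ B = True ↔ False = False
(E ↔ A) ⊕ (((E ⊕ (E ⊕ (E ⊕ A))) ⊕ (A → E)) ↔ B) = True ⊕ False = True
B ↔ E = False ↔ True = False
((E ↔ A) ⊕ (((E ⊕ (E ⊕ (E ⊕ A))) ⊕ (A → E)) ↔ B)) ↔ (B ↔ E) = True ↔ False = False

False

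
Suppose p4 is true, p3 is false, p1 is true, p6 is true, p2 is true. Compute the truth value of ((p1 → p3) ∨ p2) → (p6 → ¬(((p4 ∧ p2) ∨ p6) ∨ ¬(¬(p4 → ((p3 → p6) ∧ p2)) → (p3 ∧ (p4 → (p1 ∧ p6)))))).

p1 → p3 = T → F = F
(p1 → p3) ∨ p2 = F ∨ T = T
p4 ∧ p2 = T ∧ T = T
(p4 ∧ p2) ∨ p6 = T ∨ T = T
p3 → p6 = F → T = T
(p3 → p6) ∧ p2 = T ∧ T = T
p4 → ((p3 → p6) ∧ p2) = T → T = T
¬(p4 → ((p3 → p6) ∧ p2)) = ¬T = F
p1 ∧ p6 = T ∧ T = T
p4 → (p1 ∧ p6) = T → T = T
p3 ∧ (p4 → (p1 ∧ p6)) = F ∧ T = F
¬(p4 → ((p3 → p6) ∧ p2)) → (p3 ∧ (p4 → (p1 ∧ p6))) = F → F = T
¬(¬(p4 → ((p3 → p6) ∧ p2)) → (p3 ∧ (p4 → (p1 ∧ p6)))) = ¬T = F
((p4 ∧ p2) ∨ p6) ∨ ¬(¬(p4 → ((p3 → p6) ∧ p2)) → (p3 ∧ (p4 → (p1 ∧ p6)))) = T ∨ F = T
¬(((p4 ∧ p2) ∨ p6) ∨ ¬(¬(p4 → ((p3 → p6) ∧ p2)) → (p3 ∧ (p4 → (p1 ∧ p6))))) = ¬T = F
p6 → ¬(((p4 ∧ p2) ∨ p6) ∨ ¬(¬(p4 → ((p3 → p6) ∧ p2)) → (p3 ∧ (p4 → (p1 ∧ p6))))) = T → F = F
((p1 → p3) ∨ p2) → (p6 → ¬(((p4 ∧ p2) ∨ p6) ∨ ¬(¬(p4 → ((p3 → p6) ∧ p2)) → (p3 ∧ (p4 → (p1 ∧ p6)))))) = T → F = F

F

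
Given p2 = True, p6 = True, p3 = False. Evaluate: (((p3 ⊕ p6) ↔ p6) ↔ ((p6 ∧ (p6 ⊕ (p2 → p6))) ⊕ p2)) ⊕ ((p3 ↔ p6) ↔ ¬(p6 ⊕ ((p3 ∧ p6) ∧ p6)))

Substituting p2=True, p6=True, p3=False:
p3 ⊕ p6 = False ⊕ True = True
(p3 ⊕ p6) ↔ p6 = True ↔ True = True
p2 → p6 = True → True = True
p6 ⊕ (p2 → p6) = True ⊕ True = False
p6 ∧ (p6 ⊕ (p2 → p6)) = True ∧ False = False
(p6 ∧ (p6 ⊕ (p2 → p6))) ⊕ p2 = False ⊕ True = True
((p3 ⊕ p6) ↔ p6) ↔ ((p6 ∧ (p6 ⊕ (p2 → p6))) ⊕ p2) = True ↔ True = True
p3 ↔ p6 = False ↔ True = False
p3 ∧ p6 = False ∧ True = False
(p3 ∧ p6) ∧ p6 = False ∧ True = False
p6 ⊕ ((p3 ∧ p6) ∧ p6) = True ⊕ False = True
¬(p6 ⊕ ((p3 ∧ p6) ∧ p6)) = ¬True = False
(p3 ↔ p6) ↔ ¬(p6 ⊕ ((p3 ∧ p6) ∧ p6)) = False ↔ False = True
(((p3 ⊕ p6) ↔ p6) ↔ ((p6 ∧ (p6 ⊕ (p2 → p6))) ⊕ p2)) ⊕ ((p3 ↔ p6) ↔ ¬(p6 ⊕ ((p3 ∧ p6) ∧ p6))) = True ⊕ True = False

False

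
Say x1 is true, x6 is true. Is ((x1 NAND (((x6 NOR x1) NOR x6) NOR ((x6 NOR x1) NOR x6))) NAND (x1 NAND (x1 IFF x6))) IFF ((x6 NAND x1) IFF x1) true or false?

Substituting x1=True, x6=True:
x6 NOR x1 = True NOR True = False
(x6 NOR x1) NOR x6 = False NOR True = False
x6 NOR x1 = True NOR True = False
(x6 NOR x1) NOR x6 = False NOR True = False
((x6 NOR x1) NOR x6) NOR ((x6 NOR x1) NOR x6) = False NOR False = True
x1 NAND (((x6 NOR x1) NOR x6) NOR ((x6 NOR x1) NOR x6)) = True NAND True = False
x1 IFF x6 = True IFF True = True
x1 NAND (x1 IFF x6) = True NAND True = False
(x1 NAND (((x6 NOR x1) NOR x6) NOR ((x6 NOR x1) NOR x6))) NAND (x1 NAND (x1 IFF x6)) = False NAND False = True
x6 NAND x1 = True NAND True = False
(x6 NAND x1) IFF x1 = False IFF True = False
((x1 NAND (((x6 NOR x1) NOR x6) NOR ((x6 NOR x1) NOR x6))) NAND (x1 NAND (x1 IFF x6))) IFF ((x6 NAND x1) IFF x1) = True IFF False = False

False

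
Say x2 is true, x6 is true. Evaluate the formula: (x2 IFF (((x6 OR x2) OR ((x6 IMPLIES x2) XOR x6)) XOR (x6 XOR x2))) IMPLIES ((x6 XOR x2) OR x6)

True

x6 OR x2 = True OR True = True
x6 IMPLIES x2 = True IMPLIES True = True
(x6 IMPLIES x2) XOR x6 = True XOR True = False
(x6 OR x2) OR ((x6 IMPLIES x2) XOR x6) = True OR False = True
x6 XOR x2 = True XOR True = False
((x6 OR x2) OR ((x6 IMPLIES x2) XOR x6)) XOR (x6 XOR x2) = True XOR False = True
x2 IFF (((x6 OR x2) OR ((x6 IMPLIES x2) XOR x6)) XOR (x6 XOR x2)) = True IFF True = True
x6 XOR x2 = True XOR True = False
(x6 XOR x2) OR x6 = False OR True = True
(x2 IFF (((x6 OR x2) OR ((x6 IMPLIES x2) XOR x6)) XOR (x6 XOR x2))) IMPLIES ((x6 XOR x2) OR x6) = True IMPLIES True = True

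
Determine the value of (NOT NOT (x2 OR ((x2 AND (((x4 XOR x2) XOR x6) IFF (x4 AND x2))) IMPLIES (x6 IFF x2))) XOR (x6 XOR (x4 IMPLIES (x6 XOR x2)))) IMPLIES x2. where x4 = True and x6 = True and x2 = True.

True

Substituting x4=True, x6=True, x2=True:
x4 XOR x2 = True XOR True = False
(x4 XOR x2) XOR x6 = False XOR True = True
x4 AND x2 = True AND True = True
((x4 XOR x2) XOR x6) IFF (x4 AND x2) = True IFF True = True
x2 AND (((x4 XOR x2) XOR x6) IFF (x4 AND x2)) = True AND True = True
x6 IFF x2 = True IFF True = True
(x2 AND (((x4 XOR x2) XOR x6) IFF (x4 AND x2))) IMPLIES (x6 IFF x2) = True IMPLIES True = True
x2 OR ((x2 AND (((x4 XOR x2) XOR x6) IFF (x4 AND x2))) IMPLIES (x6 IFF x2)) = True OR True = True
NOT (x2 OR ((x2 AND (((x4 XOR x2) XOR x6) IFF (x4 AND x2))) IMPLIES (x6 IFF x2))) = NOT True = False
NOT NOT (x2 OR ((x2 AND (((x4 XOR x2) XOR x6) IFF (x4 AND x2))) IMPLIES (x6 IFF x2))) = NOT False = True
x6 XOR x2 = True XOR True = False
x4 IMPLIES (x6 XOR x2) = True IMPLIES False = False
x6 XOR (x4 IMPLIES (x6 XOR x2)) = True XOR False = True
NOT NOT (x2 OR ((x2 AND (((x4 XOR x2) XOR x6) IFF (x4 AND x2))) IMPLIES (x6 IFF x2))) XOR (x6 XOR (x4 IMPLIES (x6 XOR x2))) = True XOR True = False
(NOT NOT (x2 OR ((x2 AND (((x4 XOR x2) XOR x6) IFF (x4 AND x2))) IMPLIES (x6 IFF x2))) XOR (x6 XOR (x4 IMPLIES (x6 XOR x2)))) IMPLIES x2 = False IMPLIES True = True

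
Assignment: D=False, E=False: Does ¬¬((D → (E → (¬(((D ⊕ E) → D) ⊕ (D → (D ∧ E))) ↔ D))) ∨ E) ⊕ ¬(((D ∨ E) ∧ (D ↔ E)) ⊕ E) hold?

D ⊕ E = False ⊕ False = False
(D ⊕ E) → D = False → False = True
D ∧ E = False ∧ False = False
D → (D ∧ E) = False → False = True
((D ⊕ E) → D) ⊕ (D → (D ∧ E)) = True ⊕ True = False
¬(((D ⊕ E) → D) ⊕ (D → (D ∧ E))) = ¬False = True
¬(((D ⊕ E) → D) ⊕ (D → (D ∧ E))) ↔ D = True ↔ False = False
E → (¬(((D ⊕ E) → D) ⊕ (D → (D ∧ E))) ↔ D) = False → False = True
D → (E → (¬(((D ⊕ E) → D) ⊕ (D → (D ∧ E))) ↔ D)) = False → True = True
(D → (E → (¬(((D ⊕ E) → D) ⊕ (D → (D ∧ E))) ↔ D))) ∨ E = True ∨ False = True
¬((D → (E → (¬(((D ⊕ E) → D) ⊕ (D → (D ∧ E))) ↔ D))) ∨ E) = ¬True = False
¬¬((D → (E → (¬(((D ⊕ E) → D) ⊕ (D → (D ∧ E))) ↔ D))) ∨ E) = ¬False = True
D ∨ E = False ∨ False = False
D ↔ E = False ↔ False = True
(D ∨ E) ∧ (D ↔ E) = False ∧ True = False
((D ∨ E) ∧ (D ↔ E)) ⊕ E = False ⊕ False = False
¬(((D ∨ E) ∧ (D ↔ E)) ⊕ E) = ¬False = True
¬¬((D → (E → (¬(((D ⊕ E) → D) ⊕ (D → (D ∧ E))) ↔ D))) ∨ E) ⊕ ¬(((D ∨ E) ∧ (D ↔ E)) ⊕ E) = True ⊕ True = False

False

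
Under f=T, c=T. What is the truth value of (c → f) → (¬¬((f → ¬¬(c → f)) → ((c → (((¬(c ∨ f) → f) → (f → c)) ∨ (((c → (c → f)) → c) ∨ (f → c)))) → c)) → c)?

T

c → f = T → T = T
c → f = T → T = T
¬(c → f) = ¬T = F
¬¬(c → f) = ¬F = T
f → ¬¬(c → f) = T → T = T
c ∨ f = T ∨ T = T
¬(c ∨ f) = ¬T = F
¬(c ∨ f) → f = F → T = T
f → c = T → T = T
(¬(c ∨ f) → f) → (f → c) = T → T = T
c → f = T → T = T
c → (c → f) = T → T = T
(c → (c → f)) → c = T → T = T
f → c = T → T = T
((c → (c → f)) → c) ∨ (f → c) = T ∨ T = T
((¬(c ∨ f) → f) → (f → c)) ∨ (((c → (c → f)) → c) ∨ (f → c)) = T ∨ T = T
c → (((¬(c ∨ f) → f) → (f → c)) ∨ (((c → (c → f)) → c) ∨ (f → c))) = T → T = T
(c → (((¬(c ∨ f) → f) → (f → c)) ∨ (((c → (c → f)) → c) ∨ (f → c)))) → c = T → T = T
(f → ¬¬(c → f)) → ((c → (((¬(c ∨ f) → f) → (f → c)) ∨ (((c → (c → f)) → c) ∨ (f → c)))) → c) = T → T = T
¬((f → ¬¬(c → f)) → ((c → (((¬(c ∨ f) → f) → (f → c)) ∨ (((c → (c → f)) → c) ∨ (f → c)))) → c)) = ¬T = F
¬¬((f → ¬¬(c → f)) → ((c → (((¬(c ∨ f) → f) → (f → c)) ∨ (((c → (c → f)) → c) ∨ (f → c)))) → c)) = ¬F = T
¬¬((f → ¬¬(c → f)) → ((c → (((¬(c ∨ f) → f) → (f → c)) ∨ (((c → (c → f)) → c) ∨ (f → c)))) → c)) → c = T → T = T
(c → f) → (¬¬((f → ¬¬(c → f)) → ((c → (((¬(c ∨ f) → f) → (f → c)) ∨ (((c → (c → f)) → c) ∨ (f → c)))) → c)) → c) = T → T = T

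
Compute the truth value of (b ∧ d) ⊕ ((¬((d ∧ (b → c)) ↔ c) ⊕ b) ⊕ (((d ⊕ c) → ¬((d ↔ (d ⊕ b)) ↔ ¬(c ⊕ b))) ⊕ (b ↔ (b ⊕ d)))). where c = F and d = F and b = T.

T

Substituting c=F, d=F, b=T:
b ∧ d = T ∧ F = F
b → c = T → F = F
d ∧ (b → c) = F ∧ F = F
(d ∧ (b → c)) ↔ c = F ↔ F = T
¬((d ∧ (b → c)) ↔ c) = ¬T = F
¬((d ∧ (b → c)) ↔ c) ⊕ b = F ⊕ T = T
d ⊕ c = F ⊕ F = F
d ⊕ b = F ⊕ T = T
d ↔ (d ⊕ b) = F ↔ T = F
c ⊕ b = F ⊕ T = T
¬(c ⊕ b) = ¬T = F
(d ↔ (d ⊕ b)) ↔ ¬(c ⊕ b) = F ↔ F = T
¬((d ↔ (d ⊕ b)) ↔ ¬(c ⊕ b)) = ¬T = F
(d ⊕ c) → ¬((d ↔ (d ⊕ b)) ↔ ¬(c ⊕ b)) = F → F = T
b ⊕ d = T ⊕ F = T
b ↔ (b ⊕ d) = T ↔ T = T
((d ⊕ c) → ¬((d ↔ (d ⊕ b)) ↔ ¬(c ⊕ b))) ⊕ (b ↔ (b ⊕ d)) = T ⊕ T = F
(¬((d ∧ (b → c)) ↔ c) ⊕ b) ⊕ (((d ⊕ c) → ¬((d ↔ (d ⊕ b)) ↔ ¬(c ⊕ b))) ⊕ (b ↔ (b ⊕ d))) = T ⊕ F = T
(b ∧ d) ⊕ ((¬((d ∧ (b → c)) ↔ c) ⊕ b) ⊕ (((d ⊕ c) → ¬((d ↔ (d ⊕ b)) ↔ ¬(c ⊕ b))) ⊕ (b ↔ (b ⊕ d)))) = F ⊕ T = T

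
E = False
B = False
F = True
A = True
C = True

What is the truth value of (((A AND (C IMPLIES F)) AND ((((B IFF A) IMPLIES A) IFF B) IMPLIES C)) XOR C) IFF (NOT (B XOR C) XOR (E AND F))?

C IMPLIES F = True IMPLIES True = True
A AND (C IMPLIES F) = True AND True = True
B IFF A = False IFF True = False
(B IFF A) IMPLIES A = False IMPLIES True = True
((B IFF A) IMPLIES A) IFF B = True IFF False = False
(((B IFF A) IMPLIES A) IFF B) IMPLIES C = False IMPLIES True = True
(A AND (C IMPLIES F)) AND ((((B IFF A) IMPLIES A) IFF B) IMPLIES C) = True AND True = True
((A AND (C IMPLIES F)) AND ((((B IFF A) IMPLIES A) IFF B) IMPLIES C)) XOR C = True XOR True = False
B XOR C = False XOR True = True
NOT (B XOR C) = NOT True = False
E AND F = False AND True = False
NOT (B XOR C) XOR (E AND F) = False XOR False = False
(((A AND (C IMPLIES F)) AND ((((B IFF A) IMPLIES A) IFF B) IMPLIES C)) XOR C) IFF (NOT (B XOR C) XOR (E AND F)) = False IFF False = True

True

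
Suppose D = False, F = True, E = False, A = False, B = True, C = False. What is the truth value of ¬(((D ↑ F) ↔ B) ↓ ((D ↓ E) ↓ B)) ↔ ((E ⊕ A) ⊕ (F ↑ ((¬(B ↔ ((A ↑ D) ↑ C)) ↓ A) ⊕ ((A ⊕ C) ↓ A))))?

True

D ↑ F = False ↑ True = True
(D ↑ F) ↔ B = True ↔ True = True
D ↓ E = False ↓ False = True
(D ↓ E) ↓ B = True ↓ True = False
((D ↑ F) ↔ B) ↓ ((D ↓ E) ↓ B) = True ↓ False = False
¬(((D ↑ F) ↔ B) ↓ ((D ↓ E) ↓ B)) = ¬False = True
E ⊕ A = False ⊕ False = False
A ↑ D = False ↑ False = True
(A ↑ D) ↑ C = True ↑ False = True
B ↔ ((A ↑ D) ↑ C) = True ↔ True = True
¬(B ↔ ((A ↑ D) ↑ C)) = ¬True = False
¬(B ↔ ((A ↑ D) ↑ C)) ↓ A = False ↓ False = True
A ⊕ C = False ⊕ False = False
(A ⊕ C) ↓ A = False ↓ False = True
(¬(B ↔ ((A ↑ D) ↑ C)) ↓ A) ⊕ ((A ⊕ C) ↓ A) = True ⊕ True = False
F ↑ ((¬(B ↔ ((A ↑ D) ↑ C)) ↓ A) ⊕ ((A ⊕ C) ↓ A)) = True ↑ False = True
(E ⊕ A) ⊕ (F ↑ ((¬(B ↔ ((A ↑ D) ↑ C)) ↓ A) ⊕ ((A ⊕ C) ↓ A))) = False ⊕ True = True
¬(((D ↑ F) ↔ B) ↓ ((D ↓ E) ↓ B)) ↔ ((E ⊕ A) ⊕ (F ↑ ((¬(B ↔ ((A ↑ D) ↑ C)) ↓ A) ⊕ ((A ⊕ C) ↓ A)))) = True ↔ True = True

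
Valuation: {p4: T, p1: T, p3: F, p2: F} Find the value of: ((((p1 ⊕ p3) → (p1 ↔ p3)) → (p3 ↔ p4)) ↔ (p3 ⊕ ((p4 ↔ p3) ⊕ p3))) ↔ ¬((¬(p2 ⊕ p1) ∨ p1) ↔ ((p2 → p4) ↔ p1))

p1 ⊕ p3 = T ⊕ F = T
p1 ↔ p3 = T ↔ F = F
(p1 ⊕ p3) → (p1 ↔ p3) = T → F = F
p3 ↔ p4 = F ↔ T = F
((p1 ⊕ p3) → (p1 ↔ p3)) → (p3 ↔ p4) = F → F = T
p4 ↔ p3 = T ↔ F = F
(p4 ↔ p3) ⊕ p3 = F ⊕ F = F
p3 ⊕ ((p4 ↔ p3) ⊕ p3) = F ⊕ F = F
(((p1 ⊕ p3) → (p1 ↔ p3)) → (p3 ↔ p4)) ↔ (p3 ⊕ ((p4 ↔ p3) ⊕ p3)) = T ↔ F = F
p2 ⊕ p1 = F ⊕ T = T
¬(p2 ⊕ p1) = ¬T = F
¬(p2 ⊕ p1) ∨ p1 = F ∨ T = T
p2 → p4 = F → T = T
(p2 → p4) ↔ p1 = T ↔ T = T
(¬(p2 ⊕ p1) ∨ p1) ↔ ((p2 → p4) ↔ p1) = T ↔ T = T
¬((¬(p2 ⊕ p1) ∨ p1) ↔ ((p2 → p4) ↔ p1)) = ¬T = F
((((p1 ⊕ p3) → (p1 ↔ p3)) → (p3 ↔ p4)) ↔ (p3 ⊕ ((p4 ↔ p3) ⊕ p3))) ↔ ¬((¬(p2 ⊕ p1) ∨ p1) ↔ ((p2 → p4) ↔ p1)) = F ↔ F = T

T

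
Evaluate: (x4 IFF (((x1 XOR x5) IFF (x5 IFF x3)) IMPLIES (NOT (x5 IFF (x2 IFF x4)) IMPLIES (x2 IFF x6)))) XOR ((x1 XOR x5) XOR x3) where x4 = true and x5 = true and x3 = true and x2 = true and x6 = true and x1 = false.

true

x1 XOR x5 = false XOR true = true
x5 IFF x3 = true IFF true = true
(x1 XOR x5) IFF (x5 IFF x3) = true IFF true = true
x2 IFF x4 = true IFF true = true
x5 IFF (x2 IFF x4) = true IFF true = true
NOT (x5 IFF (x2 IFF x4)) = NOT true = false
x2 IFF x6 = true IFF true = true
NOT (x5 IFF (x2 IFF x4)) IMPLIES (x2 IFF x6) = false IMPLIES true = true
((x1 XOR x5) IFF (x5 IFF x3)) IMPLIES (NOT (x5 IFF (x2 IFF x4)) IMPLIES (x2 IFF x6)) = true IMPLIES true = true
x4 IFF (((x1 XOR x5) IFF (x5 IFF x3)) IMPLIES (NOT (x5 IFF (x2 IFF x4)) IMPLIES (x2 IFF x6))) = true IFF true = true
x1 XOR x5 = false XOR true = true
(x1 XOR x5) XOR x3 = true XOR true = false
(x4 IFF (((x1 XOR x5) IFF (x5 IFF x3)) IMPLIES (NOT (x5 IFF (x2 IFF x4)) IMPLIES (x2 IFF x6)))) XOR ((x1 XOR x5) XOR x3) = true XOR false = true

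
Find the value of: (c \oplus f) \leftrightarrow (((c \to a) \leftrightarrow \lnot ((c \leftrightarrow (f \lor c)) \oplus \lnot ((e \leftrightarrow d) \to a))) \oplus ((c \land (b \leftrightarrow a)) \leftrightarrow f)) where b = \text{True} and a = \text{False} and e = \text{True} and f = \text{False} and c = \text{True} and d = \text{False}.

\text{False}

c \oplus f = \text{True} \oplus \text{False} = \text{True}
c \to a = \text{True} \to \text{False} = \text{False}
f \lor c = \text{False} \lor \text{True} = \text{True}
c \leftrightarrow (f \lor c) = \text{True} \leftrightarrow \text{True} = \text{True}
e \leftrightarrow d = \text{True} \leftrightarrow \text{False} = \text{False}
(e \leftrightarrow d) \to a = \text{False} \to \text{False} = \text{True}
\lnot ((e \leftrightarrow d) \to a) = \lnot \text{True} = \text{False}
(c \leftrightarrow (f \lor c)) \oplus \lnot ((e \leftrightarrow d) \to a) = \text{True} \oplus \text{False} = \text{True}
\lnot ((c \leftrightarrow (f \lor c)) \oplus \lnot ((e \leftrightarrow d) \to a)) = \lnot \text{True} = \text{False}
(c \to a) \leftrightarrow \lnot ((c \leftrightarrow (f \lor c)) \oplus \lnot ((e \leftrightarrow d) \to a)) = \text{False} \leftrightarrow \text{False} = \text{True}
b \leftrightarrow a = \text{True} \leftrightarrow \text{False} = \text{False}
c \land (b \leftrightarrow a) = \text{True} \land \text{False} = \text{False}
(c \land (b \leftrightarrow a)) \leftrightarrow f = \text{False} \leftrightarrow \text{False} = \text{True}
((c \to a) \leftrightarrow \lnot ((c \leftrightarrow (f \lor c)) \oplus \lnot ((e \leftrightarrow d) \to a))) \oplus ((c \land (b \leftrightarrow a)) \leftrightarrow f) = \text{True} \oplus \text{True} = \text{False}
(c \oplus f) \leftrightarrow (((c \to a) \leftrightarrow \lnot ((c \leftrightarrow (f \lor c)) \oplus \lnot ((e \leftrightarrow d) \to a))) \oplus ((c \land (b \leftrightarrow a)) \leftrightarrow f)) = \text{True} \leftrightarrow \text{False} = \text{False}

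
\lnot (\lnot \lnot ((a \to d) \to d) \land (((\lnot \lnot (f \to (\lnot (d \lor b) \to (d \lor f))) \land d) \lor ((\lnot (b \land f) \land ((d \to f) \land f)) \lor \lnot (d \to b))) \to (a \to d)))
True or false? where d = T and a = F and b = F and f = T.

F

Substituting d=T, a=F, b=F, f=T:
a \to d = F \to T = T
(a \to d) \to d = T \to T = T
\lnot ((a \to d) \to d) = \lnot T = F
\lnot \lnot ((a \to d) \to d) = \lnot F = T
d \lor b = T \lor F = T
\lnot (d \lor b) = \lnot T = F
d \lor f = T \lor T = T
\lnot (d \lor b) \to (d \lor f) = F \to T = T
f \to (\lnot (d \lor b) \to (d \lor f)) = T \to T = T
\lnot (f \to (\lnot (d \lor b) \to (d \lor f))) = \lnot T = F
\lnot \lnot (f \to (\lnot (d \lor b) \to (d \lor f))) = \lnot F = T
\lnot \lnot (f \to (\lnot (d \lor b) \to (d \lor f))) \land d = T \land T = T
b \land f = F \land T = F
\lnot (b \land f) = \lnot F = T
d \to f = T \to T = T
(d \to f) \land f = T \land T = T
\lnot (b \land f) \land ((d \to f) \land f) = T \land T = T
d \to b = T \to F = F
\lnot (d \to b) = \lnot F = T
(\lnot (b \land f) \land ((d \to f) \land f)) \lor \lnot (d \to b) = T \lor T = T
(\lnot \lnot (f \to (\lnot (d \lor b) \to (d \lor f))) \land d) \lor ((\lnot (b \land f) \land ((d \to f) \land f)) \lor \lnot (d \to b)) = T \lor T = T
a \to d = F \to T = T
((\lnot \lnot (f \to (\lnot (d \lor b) \to (d \lor f))) \land d) \lor ((\lnot (b \land f) \land ((d \to f) \land f)) \lor \lnot (d \to b))) \to (a \to d) = T \to T = T
\lnot \lnot ((a \to d) \to d) \land (((\lnot \lnot (f \to (\lnot (d \lor b) \to (d \lor f))) \land d) \lor ((\lnot (b \land f) \land ((d \to f) \land f)) \lor \lnot (d \to b))) \to (a \to d)) = T \land T = T
\lnot (\lnot \lnot ((a \to d) \to d) \land (((\lnot \lnot (f \to (\lnot (d \lor b) \to (d \lor f))) \land d) \lor ((\lnot (b \land f) \land ((d \to f) \land f)) \lor \lnot (d \to b))) \to (a \to d))) = \lnot T = F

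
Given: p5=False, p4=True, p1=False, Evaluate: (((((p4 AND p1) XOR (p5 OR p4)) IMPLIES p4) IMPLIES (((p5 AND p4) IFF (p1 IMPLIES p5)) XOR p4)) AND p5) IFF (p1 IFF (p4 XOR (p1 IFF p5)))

False

p4 AND p1 = True AND False = False
p5 OR p4 = False OR True = True
(p4 AND p1) XOR (p5 OR p4) = False XOR True = True
((p4 AND p1) XOR (p5 OR p4)) IMPLIES p4 = True IMPLIES True = True
p5 AND p4 = False AND True = False
p1 IMPLIES p5 = False IMPLIES False = True
(p5 AND p4) IFF (p1 IMPLIES p5) = False IFF True = False
((p5 AND p4) IFF (p1 IMPLIES p5)) XOR p4 = False XOR True = True
(((p4 AND p1) XOR (p5 OR p4)) IMPLIES p4) IMPLIES (((p5 AND p4) IFF (p1 IMPLIES p5)) XOR p4) = True IMPLIES True = True
((((p4 AND p1) XOR (p5 OR p4)) IMPLIES p4) IMPLIES (((p5 AND p4) IFF (p1 IMPLIES p5)) XOR p4)) AND p5 = True AND False = False
p1 IFF p5 = False IFF False = True
p4 XOR (p1 IFF p5) = True XOR True = False
p1 IFF (p4 XOR (p1 IFF p5)) = False IFF False = True
(((((p4 AND p1) XOR (p5 OR p4)) IMPLIES p4) IMPLIES (((p5 AND p4) IFF (p1 IMPLIES p5)) XOR p4)) AND p5) IFF (p1 IFF (p4 XOR (p1 IFF p5))) = False IFF True = False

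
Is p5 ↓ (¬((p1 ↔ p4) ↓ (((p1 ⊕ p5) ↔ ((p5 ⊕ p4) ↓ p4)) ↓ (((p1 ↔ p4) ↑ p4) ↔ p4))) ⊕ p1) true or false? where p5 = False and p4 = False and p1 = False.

False

p1 ↔ p4 = False ↔ False = True
p1 ⊕ p5 = False ⊕ False = False
p5 ⊕ p4 = False ⊕ False = False
(p5 ⊕ p4) ↓ p4 = False ↓ False = True
(p1 ⊕ p5) ↔ ((p5 ⊕ p4) ↓ p4) = False ↔ True = False
p1 ↔ p4 = False ↔ False = True
(p1 ↔ p4) ↑ p4 = True ↑ False = True
((p1 ↔ p4) ↑ p4) ↔ p4 = True ↔ False = False
((p1 ⊕ p5) ↔ ((p5 ⊕ p4) ↓ p4)) ↓ (((p1 ↔ p4) ↑ p4) ↔ p4) = False ↓ False = True
(p1 ↔ p4) ↓ (((p1 ⊕ p5) ↔ ((p5 ⊕ p4) ↓ p4)) ↓ (((p1 ↔ p4) ↑ p4) ↔ p4)) = True ↓ True = False
¬((p1 ↔ p4) ↓ (((p1 ⊕ p5) ↔ ((p5 ⊕ p4) ↓ p4)) ↓ (((p1 ↔ p4) ↑ p4) ↔ p4))) = ¬False = True
¬((p1 ↔ p4) ↓ (((p1 ⊕ p5) ↔ ((p5 ⊕ p4) ↓ p4)) ↓ (((p1 ↔ p4) ↑ p4) ↔ p4))) ⊕ p1 = True ⊕ False = True
p5 ↓ (¬((p1 ↔ p4) ↓ (((p1 ⊕ p5) ↔ ((p5 ⊕ p4) ↓ p4)) ↓ (((p1 ↔ p4) ↑ p4) ↔ p4))) ⊕ p1) = False ↓ True = False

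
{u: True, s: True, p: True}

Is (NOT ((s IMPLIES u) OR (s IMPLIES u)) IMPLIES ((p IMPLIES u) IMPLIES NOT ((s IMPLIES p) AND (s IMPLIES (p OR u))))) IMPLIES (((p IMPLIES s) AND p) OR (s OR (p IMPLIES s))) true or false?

s IMPLIES u = True IMPLIES True = True
s IMPLIES u = True IMPLIES True = True
(s IMPLIES u) OR (s IMPLIES u) = True OR True = True
NOT ((s IMPLIES u) OR (s IMPLIES u)) = NOT True = False
p IMPLIES u = True IMPLIES True = True
s IMPLIES p = True IMPLIES True = True
p OR u = True OR True = True
s IMPLIES (p OR u) = True IMPLIES True = True
(s IMPLIES p) AND (s IMPLIES (p OR u)) = True AND True = True
NOT ((s IMPLIES p) AND (s IMPLIES (p OR u))) = NOT True = False
(p IMPLIES u) IMPLIES NOT ((s IMPLIES p) AND (s IMPLIES (p OR u))) = True IMPLIES False = False
NOT ((s IMPLIES u) OR (s IMPLIES u)) IMPLIES ((p IMPLIES u) IMPLIES NOT ((s IMPLIES p) AND (s IMPLIES (p OR u)))) = False IMPLIES False = True
p IMPLIES s = True IMPLIES True = True
(p IMPLIES s) AND p = True AND True = True
p IMPLIES s = True IMPLIES True = True
s OR (p IMPLIES s) = True OR True = True
((p IMPLIES s) AND p) OR (s OR (p IMPLIES s)) = True OR True = True
(NOT ((s IMPLIES u) OR (s IMPLIES u)) IMPLIES ((p IMPLIES u) IMPLIES NOT ((s IMPLIES p) AND (s IMPLIES (p OR u))))) IMPLIES (((p IMPLIES s) AND p) OR (s OR (p IMPLIES s))) = True IMPLIES True = True

True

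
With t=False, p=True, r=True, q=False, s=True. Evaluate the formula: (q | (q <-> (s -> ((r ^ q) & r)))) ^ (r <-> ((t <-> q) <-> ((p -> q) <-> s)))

Substituting t=False, p=True, r=True, q=False, s=True:
r ^ q = True ^ False = True
(r ^ q) & r = True & True = True
s -> ((r ^ q) & r) = True -> True = True
q <-> (s -> ((r ^ q) & r)) = False <-> True = False
q | (q <-> (s -> ((r ^ q) & r))) = False | False = False
t <-> q = False <-> False = True
p -> q = True -> False = False
(p -> q) <-> s = False <-> True = False
(t <-> q) <-> ((p -> q) <-> s) = True <-> False = False
r <-> ((t <-> q) <-> ((p -> q) <-> s)) = True <-> False = False
(q | (q <-> (s -> ((r ^ q) & r)))) ^ (r <-> ((t <-> q) <-> ((p -> q) <-> s))) = False ^ False = False

False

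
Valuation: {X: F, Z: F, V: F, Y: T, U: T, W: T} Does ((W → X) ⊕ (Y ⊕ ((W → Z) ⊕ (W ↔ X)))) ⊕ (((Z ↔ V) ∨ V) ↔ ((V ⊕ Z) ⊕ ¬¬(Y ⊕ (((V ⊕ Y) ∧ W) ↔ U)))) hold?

Substituting X=F, Z=F, V=F, Y=T, U=T, W=T:
W → X = T → F = F
W → Z = T → F = F
W ↔ X = T ↔ F = F
(W → Z) ⊕ (W ↔ X) = F ⊕ F = F
Y ⊕ ((W → Z) ⊕ (W ↔ X)) = T ⊕ F = T
(W → X) ⊕ (Y ⊕ ((W → Z) ⊕ (W ↔ X))) = F ⊕ T = T
Z ↔ V = F ↔ F = T
(Z ↔ V) ∨ V = T ∨ F = T
V ⊕ Z = F ⊕ F = F
V ⊕ Y = F ⊕ T = T
(V ⊕ Y) ∧ W = T ∧ T = T
((V ⊕ Y) ∧ W) ↔ U = T ↔ T = T
Y ⊕ (((V ⊕ Y) ∧ W) ↔ U) = T ⊕ T = F
¬(Y ⊕ (((V ⊕ Y) ∧ W) ↔ U)) = ¬F = T
¬¬(Y ⊕ (((V ⊕ Y) ∧ W) ↔ U)) = ¬T = F
(V ⊕ Z) ⊕ ¬¬(Y ⊕ (((V ⊕ Y) ∧ W) ↔ U)) = F ⊕ F = F
((Z ↔ V) ∨ V) ↔ ((V ⊕ Z) ⊕ ¬¬(Y ⊕ (((V ⊕ Y) ∧ W) ↔ U))) = T ↔ F = F
((W → X) ⊕ (Y ⊕ ((W → Z) ⊕ (W ↔ X)))) ⊕ (((Z ↔ V) ∨ V) ↔ ((V ⊕ Z) ⊕ ¬¬(Y ⊕ (((V ⊕ Y) ∧ W) ↔ U)))) = T ⊕ F = T

T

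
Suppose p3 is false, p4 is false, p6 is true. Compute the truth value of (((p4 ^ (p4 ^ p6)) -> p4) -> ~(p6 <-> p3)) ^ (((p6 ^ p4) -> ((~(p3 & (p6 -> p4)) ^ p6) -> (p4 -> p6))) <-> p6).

0

p4 ^ p6 = 0 ^ 1 = 1
p4 ^ (p4 ^ p6) = 0 ^ 1 = 1
(p4 ^ (p4 ^ p6)) -> p4 = 1 -> 0 = 0
p6 <-> p3 = 1 <-> 0 = 0
~(p6 <-> p3) = ~0 = 1
((p4 ^ (p4 ^ p6)) -> p4) -> ~(p6 <-> p3) = 0 -> 1 = 1
p6 ^ p4 = 1 ^ 0 = 1
p6 -> p4 = 1 -> 0 = 0
p3 & (p6 -> p4) = 0 & 0 = 0
~(p3 & (p6 -> p4)) = ~0 = 1
~(p3 & (p6 -> p4)) ^ p6 = 1 ^ 1 = 0
p4 -> p6 = 0 -> 1 = 1
(~(p3 & (p6 -> p4)) ^ p6) -> (p4 -> p6) = 0 -> 1 = 1
(p6 ^ p4) -> ((~(p3 & (p6 -> p4)) ^ p6) -> (p4 -> p6)) = 1 -> 1 = 1
((p6 ^ p4) -> ((~(p3 & (p6 -> p4)) ^ p6) -> (p4 -> p6))) <-> p6 = 1 <-> 1 = 1
(((p4 ^ (p4 ^ p6)) -> p4) -> ~(p6 <-> p3)) ^ (((p6 ^ p4) -> ((~(p3 & (p6 -> p4)) ^ p6) -> (p4 -> p6))) <-> p6) = 1 ^ 1 = 0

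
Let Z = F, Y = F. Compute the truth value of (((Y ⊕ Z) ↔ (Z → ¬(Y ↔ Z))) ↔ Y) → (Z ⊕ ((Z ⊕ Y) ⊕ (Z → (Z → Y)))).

Y ⊕ Z = F ⊕ F = F
Y ↔ Z = F ↔ F = T
¬(Y ↔ Z) = ¬T = F
Z → ¬(Y ↔ Z) = F → F = T
(Y ⊕ Z) ↔ (Z → ¬(Y ↔ Z)) = F ↔ T = F
((Y ⊕ Z) ↔ (Z → ¬(Y ↔ Z))) ↔ Y = F ↔ F = T
Z ⊕ Y = F ⊕ F = F
Z → Y = F → F = T
Z → (Z → Y) = F → T = T
(Z ⊕ Y) ⊕ (Z → (Z → Y)) = F ⊕ T = T
Z ⊕ ((Z ⊕ Y) ⊕ (Z → (Z → Y))) = F ⊕ T = T
(((Y ⊕ Z) ↔ (Z → ¬(Y ↔ Z))) ↔ Y) → (Z ⊕ ((Z ⊕ Y) ⊕ (Z → (Z → Y)))) = T → T = T

T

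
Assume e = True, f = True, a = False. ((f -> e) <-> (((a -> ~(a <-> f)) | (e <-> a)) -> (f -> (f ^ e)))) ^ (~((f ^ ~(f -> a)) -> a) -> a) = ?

True

Substituting e=True, f=True, a=False:
f -> e = True -> True = True
a <-> f = False <-> True = False
~(a <-> f) = ~False = True
a -> ~(a <-> f) = False -> True = True
e <-> a = True <-> False = False
(a -> ~(a <-> f)) | (e <-> a) = True | False = True
f ^ e = True ^ True = False
f -> (f ^ e) = True -> False = False
((a -> ~(a <-> f)) | (e <-> a)) -> (f -> (f ^ e)) = True -> False = False
(f -> e) <-> (((a -> ~(a <-> f)) | (e <-> a)) -> (f -> (f ^ e))) = True <-> False = False
f -> a = True -> False = False
~(f -> a) = ~False = True
f ^ ~(f -> a) = True ^ True = False
(f ^ ~(f -> a)) -> a = False -> False = True
~((f ^ ~(f -> a)) -> a) = ~True = False
~((f ^ ~(f -> a)) -> a) -> a = False -> False = True
((f -> e) <-> (((a -> ~(a <-> f)) | (e <-> a)) -> (f -> (f ^ e)))) ^ (~((f ^ ~(f -> a)) -> a) -> a) = False ^ True = True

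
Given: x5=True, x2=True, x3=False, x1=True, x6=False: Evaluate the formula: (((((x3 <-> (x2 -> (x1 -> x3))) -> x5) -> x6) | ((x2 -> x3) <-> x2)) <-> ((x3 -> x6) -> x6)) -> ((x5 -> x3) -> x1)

Substituting x5=True, x2=True, x3=False, x1=True, x6=False:
x1 -> x3 = True -> False = False
x2 -> (x1 -> x3) = True -> False = False
x3 <-> (x2 -> (x1 -> x3)) = False <-> False = True
(x3 <-> (x2 -> (x1 -> x3))) -> x5 = True -> True = True
((x3 <-> (x2 -> (x1 -> x3))) -> x5) -> x6 = True -> False = False
x2 -> x3 = True -> False = False
(x2 -> x3) <-> x2 = False <-> True = False
(((x3 <-> (x2 -> (x1 -> x3))) -> x5) -> x6) | ((x2 -> x3) <-> x2) = False | False = False
x3 -> x6 = False -> False = True
(x3 -> x6) -> x6 = True -> False = False
((((x3 <-> (x2 -> (x1 -> x3))) -> x5) -> x6) | ((x2 -> x3) <-> x2)) <-> ((x3 -> x6) -> x6) = False <-> False = True
x5 -> x3 = True -> False = False
(x5 -> x3) -> x1 = False -> True = True
(((((x3 <-> (x2 -> (x1 -> x3))) -> x5) -> x6) | ((x2 -> x3) <-> x2)) <-> ((x3 -> x6) -> x6)) -> ((x5 -> x3) -> x1) = True -> True = True

True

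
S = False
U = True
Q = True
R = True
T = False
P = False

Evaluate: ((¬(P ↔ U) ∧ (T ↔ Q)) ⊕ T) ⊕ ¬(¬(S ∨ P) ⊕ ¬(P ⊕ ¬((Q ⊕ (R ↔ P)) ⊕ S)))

Substituting S=False, U=True, Q=True, R=True, T=False, P=False:
P ↔ U = False ↔ True = False
¬(P ↔ U) = ¬False = True
T ↔ Q = False ↔ True = False
¬(P ↔ U) ∧ (T ↔ Q) = True ∧ False = False
(¬(P ↔ U) ∧ (T ↔ Q)) ⊕ T = False ⊕ False = False
S ∨ P = False ∨ False = False
¬(S ∨ P) = ¬False = True
R ↔ P = True ↔ False = False
Q ⊕ (R ↔ P) = True ⊕ False = True
(Q ⊕ (R ↔ P)) ⊕ S = True ⊕ False = True
¬((Q ⊕ (R ↔ P)) ⊕ S) = ¬True = False
P ⊕ ¬((Q ⊕ (R ↔ P)) ⊕ S) = False ⊕ False = False
¬(P ⊕ ¬((Q ⊕ (R ↔ P)) ⊕ S)) = ¬False = True
¬(S ∨ P) ⊕ ¬(P ⊕ ¬((Q ⊕ (R ↔ P)) ⊕ S)) = True ⊕ True = False
¬(¬(S ∨ P) ⊕ ¬(P ⊕ ¬((Q ⊕ (R ↔ P)) ⊕ S))) = ¬False = True
((¬(P ↔ U) ∧ (T ↔ Q)) ⊕ T) ⊕ ¬(¬(S ∨ P) ⊕ ¬(P ⊕ ¬((Q ⊕ (R ↔ P)) ⊕ S))) = False ⊕ True = True

True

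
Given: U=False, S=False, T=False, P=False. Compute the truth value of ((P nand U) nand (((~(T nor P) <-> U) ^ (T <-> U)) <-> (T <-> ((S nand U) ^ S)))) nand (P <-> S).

P nand U = False nand False = True
T nor P = False nor False = True
~(T nor P) = ~True = False
~(T nor P) <-> U = False <-> False = True
T <-> U = False <-> False = True
(~(T nor P) <-> U) ^ (T <-> U) = True ^ True = False
S nand U = False nand False = True
(S nand U) ^ S = True ^ False = True
T <-> ((S nand U) ^ S) = False <-> True = False
((~(T nor P) <-> U) ^ (T <-> U)) <-> (T <-> ((S nand U) ^ S)) = False <-> False = True
(P nand U) nand (((~(T nor P) <-> U) ^ (T <-> U)) <-> (T <-> ((S nand U) ^ S))) = True nand True = False
P <-> S = False <-> False = True
((P nand U) nand (((~(T nor P) <-> U) ^ (T <-> U)) <-> (T <-> ((S nand U) ^ S)))) nand (P <-> S) = False nand True = True

True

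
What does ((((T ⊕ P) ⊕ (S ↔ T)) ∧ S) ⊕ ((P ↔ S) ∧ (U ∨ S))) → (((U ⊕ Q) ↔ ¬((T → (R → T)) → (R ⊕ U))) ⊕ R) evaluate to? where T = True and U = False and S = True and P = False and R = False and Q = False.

T ⊕ P = True ⊕ False = True
S ↔ T = True ↔ True = True
(T ⊕ P) ⊕ (S ↔ T) = True ⊕ True = False
((T ⊕ P) ⊕ (S ↔ T)) ∧ S = False ∧ True = False
P ↔ S = False ↔ True = False
U ∨ S = False ∨ True = True
(P ↔ S) ∧ (U ∨ S) = False ∧ True = False
(((T ⊕ P) ⊕ (S ↔ T)) ∧ S) ⊕ ((P ↔ S) ∧ (U ∨ S)) = False ⊕ False = False
U ⊕ Q = False ⊕ False = False
R → T = False → True = True
T → (R → T) = True → True = True
R ⊕ U = False ⊕ False = False
(T → (R → T)) → (R ⊕ U) = True → False = False
¬((T → (R → T)) → (R ⊕ U)) = ¬False = True
(U ⊕ Q) ↔ ¬((T → (R → T)) → (R ⊕ U)) = False ↔ True = False
((U ⊕ Q) ↔ ¬((T → (R → T)) → (R ⊕ U))) ⊕ R = False ⊕ False = False
((((T ⊕ P) ⊕ (S ↔ T)) ∧ S) ⊕ ((P ↔ S) ∧ (U ∨ S))) → (((U ⊕ Q) ↔ ¬((T → (R → T)) → (R ⊕ U))) ⊕ R) = False → False = True

True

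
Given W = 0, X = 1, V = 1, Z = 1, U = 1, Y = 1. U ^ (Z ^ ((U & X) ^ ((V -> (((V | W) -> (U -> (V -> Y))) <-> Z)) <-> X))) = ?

U & X = 1 & 1 = 1
V | W = 1 | 0 = 1
V -> Y = 1 -> 1 = 1
U -> (V -> Y) = 1 -> 1 = 1
(V | W) -> (U -> (V -> Y)) = 1 -> 1 = 1
((V | W) -> (U -> (V -> Y))) <-> Z = 1 <-> 1 = 1
V -> (((V | W) -> (U -> (V -> Y))) <-> Z) = 1 -> 1 = 1
(V -> (((V | W) -> (U -> (V -> Y))) <-> Z)) <-> X = 1 <-> 1 = 1
(U & X) ^ ((V -> (((V | W) -> (U -> (V -> Y))) <-> Z)) <-> X) = 1 ^ 1 = 0
Z ^ ((U & X) ^ ((V -> (((V | W) -> (U -> (V -> Y))) <-> Z)) <-> X)) = 1 ^ 0 = 1
U ^ (Z ^ ((U & X) ^ ((V -> (((V | W) -> (U -> (V -> Y))) <-> Z)) <-> X))) = 1 ^ 1 = 0

0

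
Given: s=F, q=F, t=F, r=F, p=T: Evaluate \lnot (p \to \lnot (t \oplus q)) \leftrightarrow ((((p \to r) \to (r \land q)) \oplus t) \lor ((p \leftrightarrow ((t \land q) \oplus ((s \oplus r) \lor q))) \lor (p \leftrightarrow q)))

F

Substituting s=F, q=F, t=F, r=F, p=T:
t \oplus q = F \oplus F = F
\lnot (t \oplus q) = \lnot F = T
p \to \lnot (t \oplus q) = T \to T = T
\lnot (p \to \lnot (t \oplus q)) = \lnot T = F
p \to r = T \to F = F
r \land q = F \land F = F
(p \to r) \to (r \land q) = F \to F = T
((p \to r) \to (r \land q)) \oplus t = T \oplus F = T
t \land q = F \land F = F
s \oplus r = F \oplus F = F
(s \oplus r) \lor q = F \lor F = F
(t \land q) \oplus ((s \oplus r) \lor q) = F \oplus F = F
p \leftrightarrow ((t \land q) \oplus ((s \oplus r) \lor q)) = T \leftrightarrow F = F
p \leftrightarrow q = T \leftrightarrow F = F
(p \leftrightarrow ((t \land q) \oplus ((s \oplus r) \lor q))) \lor (p \leftrightarrow q) = F \lor F = F
(((p \to r) \to (r \land q)) \oplus t) \lor ((p \leftrightarrow ((t \land q) \oplus ((s \oplus r) \lor q))) \lor (p \leftrightarrow q)) = T \lor F = T
\lnot (p \to \lnot (t \oplus q)) \leftrightarrow ((((p \to r) \to (r \land q)) \oplus t) \lor ((p \leftrightarrow ((t \land q) \oplus ((s \oplus r) \lor q))) \lor (p \leftrightarrow q))) = F \leftrightarrow T = F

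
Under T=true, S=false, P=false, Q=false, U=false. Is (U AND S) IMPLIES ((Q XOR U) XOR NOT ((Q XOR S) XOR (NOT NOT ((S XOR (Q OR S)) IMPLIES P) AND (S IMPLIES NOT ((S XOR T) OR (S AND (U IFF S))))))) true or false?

U AND S = false AND false = false
Q XOR U = false XOR false = false
Q XOR S = false XOR false = false
Q OR S = false OR false = false
S XOR (Q OR S) = false XOR false = false
(S XOR (Q OR S)) IMPLIES P = false IMPLIES false = true
NOT ((S XOR (Q OR S)) IMPLIES P) = NOT true = false
NOT NOT ((S XOR (Q OR S)) IMPLIES P) = NOT false = true
S XOR T = false XOR true = true
U IFF S = false IFF false = true
S AND (U IFF S) = false AND true = false
(S XOR T) OR (S AND (U IFF S)) = true OR false = true
NOT ((S XOR T) OR (S AND (U IFF S))) = NOT true = false
S IMPLIES NOT ((S XOR T) OR (S AND (U IFF S))) = false IMPLIES false = true
NOT NOT ((S XOR (Q OR S)) IMPLIES P) AND (S IMPLIES NOT ((S XOR T) OR (S AND (U IFF S)))) = true AND true = true
(Q XOR S) XOR (NOT NOT ((S XOR (Q OR S)) IMPLIES P) AND (S IMPLIES NOT ((S XOR T) OR (S AND (U IFF S))))) = false XOR true = true
NOT ((Q XOR S) XOR (NOT NOT ((S XOR (Q OR S)) IMPLIES P) AND (S IMPLIES NOT ((S XOR T) OR (S AND (U IFF S)))))) = NOT true = false
(Q XOR U) XOR NOT ((Q XOR S) XOR (NOT NOT ((S XOR (Q OR S)) IMPLIES P) AND (S IMPLIES NOT ((S XOR T) OR (S AND (U IFF S)))))) = false XOR false = false
(U AND S) IMPLIES ((Q XOR U) XOR NOT ((Q XOR S) XOR (NOT NOT ((S XOR (Q OR S)) IMPLIES P) AND (S IMPLIES NOT ((S XOR T) OR (S AND (U IFF S))))))) = false IMPLIES false = true

true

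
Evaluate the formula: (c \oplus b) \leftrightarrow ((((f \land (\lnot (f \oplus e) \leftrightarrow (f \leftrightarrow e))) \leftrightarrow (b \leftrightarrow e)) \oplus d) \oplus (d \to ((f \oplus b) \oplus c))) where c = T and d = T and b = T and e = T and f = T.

c \oplus b = T \oplus T = F
f \oplus e = T \oplus T = F
\lnot (f \oplus e) = \lnot F = T
f \leftrightarrow e = T \leftrightarrow T = T
\lnot (f \oplus e) \leftrightarrow (f \leftrightarrow e) = T \leftrightarrow T = T
f \land (\lnot (f \oplus e) \leftrightarrow (f \leftrightarrow e)) = T \land T = T
b \leftrightarrow e = T \leftrightarrow T = T
(f \land (\lnot (f \oplus e) \leftrightarrow (f \leftrightarrow e))) \leftrightarrow (b \leftrightarrow e) = T \leftrightarrow T = T
((f \land (\lnot (f \oplus e) \leftrightarrow (f \leftrightarrow e))) \leftrightarrow (b \leftrightarrow e)) \oplus d = T \oplus T = F
f \oplus b = T \oplus T = F
(f \oplus b) \oplus c = F \oplus T = T
d \to ((f \oplus b) \oplus c) = T \to T = T
(((f \land (\lnot (f \oplus e) \leftrightarrow (f \leftrightarrow e))) \leftrightarrow (b \leftrightarrow e)) \oplus d) \oplus (d \to ((f \oplus b) \oplus c)) = F \oplus T = T
(c \oplus b) \leftrightarrow ((((f \land (\lnot (f \oplus e) \leftrightarrow (f \leftrightarrow e))) \leftrightarrow (b \leftrightarrow e)) \oplus d) \oplus (d \to ((f \oplus b) \oplus c))) = F \leftrightarrow T = F

F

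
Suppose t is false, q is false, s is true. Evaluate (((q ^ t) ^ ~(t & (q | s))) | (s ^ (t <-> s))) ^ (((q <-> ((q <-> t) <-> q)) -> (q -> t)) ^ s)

q ^ t = F ^ F = F
q | s = F | T = T
t & (q | s) = F & T = F
~(t & (q | s)) = ~F = T
(q ^ t) ^ ~(t & (q | s)) = F ^ T = T
t <-> s = F <-> T = F
s ^ (t <-> s) = T ^ F = T
((q ^ t) ^ ~(t & (q | s))) | (s ^ (t <-> s)) = T | T = T
q <-> t = F <-> F = T
(q <-> t) <-> q = T <-> F = F
q <-> ((q <-> t) <-> q) = F <-> F = T
q -> t = F -> F = T
(q <-> ((q <-> t) <-> q)) -> (q -> t) = T -> T = T
((q <-> ((q <-> t) <-> q)) -> (q -> t)) ^ s = T ^ T = F
(((q ^ t) ^ ~(t & (q | s))) | (s ^ (t <-> s))) ^ (((q <-> ((q <-> t) <-> q)) -> (q -> t)) ^ s) = T ^ F = T

T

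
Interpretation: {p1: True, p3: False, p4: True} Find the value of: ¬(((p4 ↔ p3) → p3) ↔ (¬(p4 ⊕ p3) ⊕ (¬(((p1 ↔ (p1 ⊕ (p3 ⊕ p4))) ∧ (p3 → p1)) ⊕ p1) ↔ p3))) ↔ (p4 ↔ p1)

Substituting p1=True, p3=False, p4=True:
p4 ↔ p3 = True ↔ False = False
(p4 ↔ p3) → p3 = False → False = True
p4 ⊕ p3 = True ⊕ False = True
¬(p4 ⊕ p3) = ¬True = False
p3 ⊕ p4 = False ⊕ True = True
p1 ⊕ (p3 ⊕ p4) = True ⊕ True = False
p1 ↔ (p1 ⊕ (p3 ⊕ p4)) = True ↔ False = False
p3 → p1 = False → True = True
(p1 ↔ (p1 ⊕ (p3 ⊕ p4))) ∧ (p3 → p1) = False ∧ True = False
((p1 ↔ (p1 ⊕ (p3 ⊕ p4))) ∧ (p3 → p1)) ⊕ p1 = False ⊕ True = True
¬(((p1 ↔ (p1 ⊕ (p3 ⊕ p4))) ∧ (p3 → p1)) ⊕ p1) = ¬True = False
¬(((p1 ↔ (p1 ⊕ (p3 ⊕ p4))) ∧ (p3 → p1)) ⊕ p1) ↔ p3 = False ↔ False = True
¬(p4 ⊕ p3) ⊕ (¬(((p1 ↔ (p1 ⊕ (p3 ⊕ p4))) ∧ (p3 → p1)) ⊕ p1) ↔ p3) = False ⊕ True = True
((p4 ↔ p3) → p3) ↔ (¬(p4 ⊕ p3) ⊕ (¬(((p1 ↔ (p1 ⊕ (p3 ⊕ p4))) ∧ (p3 → p1)) ⊕ p1) ↔ p3)) = True ↔ True = True
¬(((p4 ↔ p3) → p3) ↔ (¬(p4 ⊕ p3) ⊕ (¬(((p1 ↔ (p1 ⊕ (p3 ⊕ p4))) ∧ (p3 → p1)) ⊕ p1) ↔ p3))) = ¬True = False
p4 ↔ p1 = True ↔ True = True
¬(((p4 ↔ p3) → p3) ↔ (¬(p4 ⊕ p3) ⊕ (¬(((p1 ↔ (p1 ⊕ (p3 ⊕ p4))) ∧ (p3 → p1)) ⊕ p1) ↔ p3))) ↔ (p4 ↔ p1) = False ↔ True = False

False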